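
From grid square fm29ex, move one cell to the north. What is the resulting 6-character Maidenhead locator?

FN20ea

Latitude subsquare x = 23; +1 → 24, wraps to 0 = a, carry into square.
Latitude square 9; +1 → 10, wraps to 0, carry into field.
Latitude field M = 12; +1 → 13 = N.
The longitude characters are unchanged.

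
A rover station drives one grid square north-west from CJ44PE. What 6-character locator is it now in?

CJ44of

Longitude subsquare p = 15; −1 → 14 = o.
Latitude subsquare e = 4; +1 → 5 = f.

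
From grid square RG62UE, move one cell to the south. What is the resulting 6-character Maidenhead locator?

Latitude subsquare e = 4; −1 → 3 = d.
The longitude characters are unchanged.

RG62ud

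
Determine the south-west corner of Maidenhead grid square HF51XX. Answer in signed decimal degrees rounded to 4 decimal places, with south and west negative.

-38.0417, -28.0833

Field H=7, F=5: +7·20° lon, +5·10° lat → SW at lon -40°, lat -40°.
Square 5, 1: +5·2° lon, +1·1° lat → SW at lon -30°, lat -39°.
Subsquare x=23, x=23: +23·0.0833333° lon, +23·0.0416667° lat → SW at lon -28.0833°, lat -38.0417°.
latitude -38.0417, longitude -28.0833.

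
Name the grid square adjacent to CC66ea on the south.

Latitude subsquare a = 0; −1 → -1, wraps to 23 = x, carry into square.
Latitude square 6; −1 → 5.
The longitude characters are unchanged.

CC65ex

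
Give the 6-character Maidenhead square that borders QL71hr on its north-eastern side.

Longitude subsquare h = 7; +1 → 8 = i.
Latitude subsquare r = 17; +1 → 18 = s.

QL71is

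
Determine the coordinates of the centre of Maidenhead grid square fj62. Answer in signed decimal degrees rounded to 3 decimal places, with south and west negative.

2.500, -67.000

Field F=5, J=9: +5·20° lon, +9·10° lat → SW at lon -80°, lat 0°.
Square 6, 2: +6·2° lon, +2·1° lat → SW at lon -68°, lat 2°.
Cell spans 2° lon × 1° lat. Centre is SW corner plus half of each.
latitude 2.500, longitude -67.000.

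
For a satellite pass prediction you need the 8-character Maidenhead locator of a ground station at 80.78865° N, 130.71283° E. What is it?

PR50is59

Shift to the Maidenhead origin (180°W, 90°S): lon 310.71283, lat 170.78865.
Field: lon ⌊310.71283/20⌋ = 15 → P; lat ⌊170.78865/10⌋ = 17 → R.
Square: lon ⌊10.71283/2⌋ = 5; lat ⌊0.78865/1⌋ = 0.
Subsquare: lon ⌊0.71283/0.0833333⌋ = 8 → i; lat ⌊0.78865/0.0416667⌋ = 18 → s.
Extended square: lon ⌊0.04616/0.00833333⌋ = 5; lat ⌊0.03865/0.00416667⌋ = 9.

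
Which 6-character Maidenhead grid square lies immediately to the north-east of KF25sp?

Longitude subsquare s = 18; +1 → 19 = t.
Latitude subsquare p = 15; +1 → 16 = q.

KF25tq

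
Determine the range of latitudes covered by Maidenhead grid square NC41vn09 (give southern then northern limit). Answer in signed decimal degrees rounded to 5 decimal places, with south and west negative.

-68.42083, -68.41667

Field N=13, C=2: +13·20° lon, +2·10° lat → SW at lon 80°, lat -70°.
Square 4, 1: +4·2° lon, +1·1° lat → SW at lon 88°, lat -69°.
Subsquare v=21, n=13: +21·0.0833333° lon, +13·0.0416667° lat → SW at lon 89.75°, lat -68.4583°.
Extended square 0, 9: +0·0.00833333° lon, +9·0.00416667° lat → SW at lon 89.75°, lat -68.4208°.
Cell spans 0.00833333° lon × 0.00416667° lat.
south -68.42083, north -68.41667.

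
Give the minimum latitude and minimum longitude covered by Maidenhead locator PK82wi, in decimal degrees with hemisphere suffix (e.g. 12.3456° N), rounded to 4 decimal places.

12.3333° N, 137.8333° E

Field P=15, K=10: +15·20° lon, +10·10° lat → SW at lon 120°, lat 10°.
Square 8, 2: +8·2° lon, +2·1° lat → SW at lon 136°, lat 12°.
Subsquare w=22, i=8: +22·0.0833333° lon, +8·0.0416667° lat → SW at lon 137.833°, lat 12.3333°.
latitude 12.3333° N, longitude 137.8333° E.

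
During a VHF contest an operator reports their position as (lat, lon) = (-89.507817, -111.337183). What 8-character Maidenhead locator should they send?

Shift to the Maidenhead origin (180°W, 90°S): lon 68.66282, lat 0.49218.
Field (20°×10°, letters A–R): 68.66282/20 → 3 → D, 0.49218/10 → 0 → A; chars DA.
Square (2°×1°, digits 0–9): 8.66282/2 → 4, 0.49218/1 → 0; chars 40.
Subsquare (5′×2.5′, letters a–x): 0.66282/0.0833333 → 7 → h, 0.49218/0.0416667 → 11 → l; chars hl.
Extended square (30″×15″, digits 0–9): 0.07948/0.00833333 → 9, 0.03385/0.00416667 → 8; chars 98.

DA40hl98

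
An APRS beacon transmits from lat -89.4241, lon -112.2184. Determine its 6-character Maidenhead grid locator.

Shift to the Maidenhead origin (180°W, 90°S): lon 67.7816, lat 0.5759.
Field: lon ⌊67.7816/20⌋ = 3 → D; lat ⌊0.5759/10⌋ = 0 → A.
Square: lon ⌊7.7816/2⌋ = 3; lat ⌊0.5759/1⌋ = 0.
Subsquare: lon ⌊1.7816/0.0833333⌋ = 21 → v; lat ⌊0.5759/0.0416667⌋ = 13 → n.

DA30vn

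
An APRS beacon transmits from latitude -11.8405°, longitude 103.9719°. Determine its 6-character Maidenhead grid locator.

Shift to the Maidenhead origin (180°W, 90°S): lon 283.9719, lat 78.1595.
Field (20°×10°, letters A–R): 283.9719/20 → 14 → O, 78.1595/10 → 7 → H; chars OH.
Square (2°×1°, digits 0–9): 3.9719/2 → 1, 8.1595/1 → 8; chars 18.
Subsquare (5′×2.5′, letters a–x): 1.9719/0.0833333 → 23 → x, 0.1595/0.0416667 → 3 → d; chars xd.

OH18xd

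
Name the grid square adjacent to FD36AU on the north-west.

FD26xv

Longitude subsquare a = 0; −1 → -1, wraps to 23 = x, carry into square.
Longitude square 3; −1 → 2.
Latitude subsquare u = 20; +1 → 21 = v.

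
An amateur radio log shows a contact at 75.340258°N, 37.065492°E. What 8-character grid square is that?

Shift to the Maidenhead origin (180°W, 90°S): lon 217.06549, lat 165.34026.
Field: 217.06549/20 → 10 → K, 165.34026/10 → 16 → Q; chars KQ.
Square: 17.06549/2 → 8, 5.34026/1 → 5; chars 85.
Subsquare: 1.06549/0.0833333 → 12 → m, 0.34026/0.0416667 → 8 → i; chars mi.
Extended square: 0.06549/0.00833333 → 7, 0.00692/0.00416667 → 1; chars 71.

KQ85mi71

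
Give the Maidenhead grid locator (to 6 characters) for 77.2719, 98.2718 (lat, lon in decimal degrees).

Shift to the Maidenhead origin (180°W, 90°S): lon 278.2718, lat 167.2719.
Field (20°×10°, letters A–R): lon ⌊278.2718/20⌋ = 13 → N; lat ⌊167.2719/10⌋ = 16 → Q.
Square (2°×1°, digits 0–9): lon ⌊18.2718/2⌋ = 9; lat ⌊7.2719/1⌋ = 7.
Subsquare (5′×2.5′, letters a–x): lon ⌊0.2718/0.0833333⌋ = 3 → d; lat ⌊0.2719/0.0416667⌋ = 6 → g.

NQ97dg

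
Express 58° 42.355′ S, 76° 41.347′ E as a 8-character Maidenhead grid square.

MD81ih20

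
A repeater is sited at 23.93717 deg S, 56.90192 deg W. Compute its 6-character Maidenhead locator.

GG16nb

Shift to the Maidenhead origin (180°W, 90°S): lon 123.0981, lat 66.0628.
Field: 123.0981/20 → 6 → G, 66.0628/10 → 6 → G; chars GG.
Square: 3.0981/2 → 1, 6.0628/1 → 6; chars 16.
Subsquare: 1.0981/0.0833333 → 13 → n, 0.0628/0.0416667 → 1 → b; chars nb.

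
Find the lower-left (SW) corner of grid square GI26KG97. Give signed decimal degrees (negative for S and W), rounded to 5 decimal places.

-3.72083, -55.09167

Field G=6, I=8: +6·20° lon, +8·10° lat → SW at lon -60°, lat -10°.
Square 2, 6: +2·2° lon, +6·1° lat → SW at lon -56°, lat -4°.
Subsquare k=10, g=6: +10·0.0833333° lon, +6·0.0416667° lat → SW at lon -55.1667°, lat -3.75°.
Extended square 9, 7: +9·0.00833333° lon, +7·0.00416667° lat → SW at lon -55.0917°, lat -3.72083°.
latitude -3.72083, longitude -55.09167.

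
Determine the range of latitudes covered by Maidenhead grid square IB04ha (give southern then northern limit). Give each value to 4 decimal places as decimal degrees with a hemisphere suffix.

Field I=8, B=1: +8·20° lon, +1·10° lat → SW at lon -20°, lat -80°.
Square 0, 4: +0·2° lon, +4·1° lat → SW at lon -20°, lat -76°.
Subsquare h=7, a=0: +7·0.0833333° lon, +0·0.0416667° lat → SW at lon -19.4167°, lat -76°.
Cell spans 0.0833333° lon × 0.0416667° lat.
south 76.0000° S, north 75.9583° S.

76.0000° S, 75.9583° S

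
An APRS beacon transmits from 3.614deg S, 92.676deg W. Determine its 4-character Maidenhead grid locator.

EI36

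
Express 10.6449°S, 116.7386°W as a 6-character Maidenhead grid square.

DH19pi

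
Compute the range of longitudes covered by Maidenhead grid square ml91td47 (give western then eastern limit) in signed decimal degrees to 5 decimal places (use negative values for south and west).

79.61667, 79.62500

Field M=12, L=11: +12·20° lon, +11·10° lat → SW at lon 60°, lat 20°.
Square 9, 1: +9·2° lon, +1·1° lat → SW at lon 78°, lat 21°.
Subsquare t=19, d=3: +19·0.0833333° lon, +3·0.0416667° lat → SW at lon 79.5833°, lat 21.125°.
Extended square 4, 7: +4·0.00833333° lon, +7·0.00416667° lat → SW at lon 79.6167°, lat 21.1542°.
Cell spans 0.00833333° lon × 0.00416667° lat.
west 79.61667, east 79.62500.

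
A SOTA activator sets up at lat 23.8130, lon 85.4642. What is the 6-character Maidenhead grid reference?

NL23rt

Offset from 180°W / 90°S: lon 265.4642°, lat 113.8130°.
Field: lon ⌊265.4642/20⌋ = 13 → N; lat ⌊113.8130/10⌋ = 11 → L.
Square: lon ⌊5.4642/2⌋ = 2; lat ⌊3.8130/1⌋ = 3.
Subsquare: lon ⌊1.4642/0.0833333⌋ = 17 → r; lat ⌊0.8130/0.0416667⌋ = 19 → t.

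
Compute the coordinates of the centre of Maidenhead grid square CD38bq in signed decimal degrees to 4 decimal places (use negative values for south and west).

Field C=2, D=3: +2·20° lon, +3·10° lat → SW at lon -140°, lat -60°.
Square 3, 8: +3·2° lon, +8·1° lat → SW at lon -134°, lat -52°.
Subsquare b=1, q=16: +1·0.0833333° lon, +16·0.0416667° lat → SW at lon -133.917°, lat -51.3333°.
Cell spans 0.0833333° lon × 0.0416667° lat. Centre is SW corner plus half of each.
latitude -51.3125, longitude -133.8750.

-51.3125, -133.8750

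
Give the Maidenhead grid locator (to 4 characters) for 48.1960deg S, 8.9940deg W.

Offset from 180°W / 90°S: lon 171.01°, lat 41.80°.
Field: 171.01/20 → 8 → I, 41.80/10 → 4 → E; chars IE.
Square: 11.01/2 → 5, 1.80/1 → 1; chars 51.

IE51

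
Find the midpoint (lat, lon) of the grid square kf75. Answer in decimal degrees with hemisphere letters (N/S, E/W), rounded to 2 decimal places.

34.50° S, 35.00° E

Field K=10, F=5: +10·20° lon, +5·10° lat → SW at lon 20°, lat -40°.
Square 7, 5: +7·2° lon, +5·1° lat → SW at lon 34°, lat -35°.
Cell spans 2° lon × 1° lat. Centre is SW corner plus half of each.
latitude 34.50° S, longitude 35.00° E.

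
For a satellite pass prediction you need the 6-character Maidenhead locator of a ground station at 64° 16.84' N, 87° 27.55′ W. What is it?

EP64gg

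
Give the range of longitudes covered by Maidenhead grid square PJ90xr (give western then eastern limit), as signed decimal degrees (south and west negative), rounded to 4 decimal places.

139.9167, 140.0000

Field P=15, J=9: +15·20° lon, +9·10° lat → SW at lon 120°, lat 0°.
Square 9, 0: +9·2° lon, +0·1° lat → SW at lon 138°, lat 0°.
Subsquare x=23, r=17: +23·0.0833333° lon, +17·0.0416667° lat → SW at lon 139.917°, lat 0.708333°.
Cell spans 0.0833333° lon × 0.0416667° lat.
west 139.9167, east 140.0000.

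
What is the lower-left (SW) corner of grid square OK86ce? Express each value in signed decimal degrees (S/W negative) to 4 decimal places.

Field O=14, K=10: +14·20° lon, +10·10° lat → SW at lon 100°, lat 10°.
Square 8, 6: +8·2° lon, +6·1° lat → SW at lon 116°, lat 16°.
Subsquare c=2, e=4: +2·0.0833333° lon, +4·0.0416667° lat → SW at lon 116.167°, lat 16.1667°.
latitude 16.1667, longitude 116.1667.

16.1667, 116.1667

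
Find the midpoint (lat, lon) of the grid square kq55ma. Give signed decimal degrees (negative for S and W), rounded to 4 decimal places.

Field K=10, Q=16: +10·20° lon, +16·10° lat → SW at lon 20°, lat 70°.
Square 5, 5: +5·2° lon, +5·1° lat → SW at lon 30°, lat 75°.
Subsquare m=12, a=0: +12·0.0833333° lon, +0·0.0416667° lat → SW at lon 31°, lat 75°.
Cell spans 0.0833333° lon × 0.0416667° lat. Centre is SW corner plus half of each.
latitude 75.0208, longitude 31.0417.

75.0208, 31.0417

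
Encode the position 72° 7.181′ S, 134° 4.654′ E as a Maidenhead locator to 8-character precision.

Offset from 180°W / 90°S: lon 314.07757°, lat 17.88032°.
Field: 314.07757/20 → 15 → P, 17.88032/10 → 1 → B; chars PB.
Square: 14.07757/2 → 7, 7.88032/1 → 7; chars 77.
Subsquare: 0.07757/0.0833333 → 0 → a, 0.88032/0.0416667 → 21 → v; chars av.
Extended square: 0.07757/0.00833333 → 9, 0.00532/0.00416667 → 1; chars 91.

PB77av91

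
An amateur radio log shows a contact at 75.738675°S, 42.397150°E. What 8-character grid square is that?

Offset from 180°W / 90°S: lon 222.39715°, lat 14.26132°.
Field (20°×10°, letters A–R): 222.39715/20 → 11 → L, 14.26132/10 → 1 → B; chars LB.
Square (2°×1°, digits 0–9): 2.39715/2 → 1, 4.26132/1 → 4; chars 14.
Subsquare (5′×2.5′, letters a–x): 0.39715/0.0833333 → 4 → e, 0.26132/0.0416667 → 6 → g; chars eg.
Extended square (30″×15″, digits 0–9): 0.06382/0.00833333 → 7, 0.01132/0.00416667 → 2; chars 72.

LB14eg72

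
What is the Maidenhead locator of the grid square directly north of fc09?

FD00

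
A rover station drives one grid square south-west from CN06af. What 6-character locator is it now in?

Longitude subsquare a = 0; −1 → -1, wraps to 23 = x, carry into square.
Longitude square 0; −1 → -1, wraps to 9, carry into field.
Longitude field C = 2; −1 → 1 = B.
Latitude subsquare f = 5; −1 → 4 = e.

BN96xe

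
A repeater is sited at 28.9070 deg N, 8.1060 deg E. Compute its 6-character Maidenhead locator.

JL48bv

Offset from 180°W / 90°S: lon 188.1060°, lat 118.9070°.
Field: lon ⌊188.1060/20⌋ = 9 → J; lat ⌊118.9070/10⌋ = 11 → L.
Square: lon ⌊8.1060/2⌋ = 4; lat ⌊8.9070/1⌋ = 8.
Subsquare: lon ⌊0.1060/0.0833333⌋ = 1 → b; lat ⌊0.9070/0.0416667⌋ = 21 → v.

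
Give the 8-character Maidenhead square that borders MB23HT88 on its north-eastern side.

MB23ht99

Longitude extended square 8; +1 → 9.
Latitude extended square 8; +1 → 9.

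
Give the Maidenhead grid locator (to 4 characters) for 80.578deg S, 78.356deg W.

FA09

Shift to the Maidenhead origin (180°W, 90°S): lon 101.64, lat 9.42.
Field: 101.64/20 → 5 → F, 9.42/10 → 0 → A; chars FA.
Square: 1.64/2 → 0, 9.42/1 → 9; chars 09.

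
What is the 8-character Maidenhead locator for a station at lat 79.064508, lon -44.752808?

Offset from 180°W / 90°S: lon 135.24719°, lat 169.06451°.
Field (20°×10°, letters A–R): lon ⌊135.24719/20⌋ = 6 → G; lat ⌊169.06451/10⌋ = 16 → Q.
Square (2°×1°, digits 0–9): lon ⌊15.24719/2⌋ = 7; lat ⌊9.06451/1⌋ = 9.
Subsquare (5′×2.5′, letters a–x): lon ⌊1.24719/0.0833333⌋ = 14 → o; lat ⌊0.06451/0.0416667⌋ = 1 → b.
Extended square (30″×15″, digits 0–9): lon ⌊0.08053/0.00833333⌋ = 9; lat ⌊0.02284/0.00416667⌋ = 5.

GQ79ob95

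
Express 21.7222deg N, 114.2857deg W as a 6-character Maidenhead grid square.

Shift to the Maidenhead origin (180°W, 90°S): lon 65.7143, lat 111.7222.
Field (20°×10°, letters A–R): 65.7143/20 → 3 → D, 111.7222/10 → 11 → L; chars DL.
Square (2°×1°, digits 0–9): 5.7143/2 → 2, 1.7222/1 → 1; chars 21.
Subsquare (5′×2.5′, letters a–x): 1.7143/0.0833333 → 20 → u, 0.7222/0.0416667 → 17 → r; chars ur.

DL21ur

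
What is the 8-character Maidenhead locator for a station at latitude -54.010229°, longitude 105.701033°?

OD25ux47

Shift to the Maidenhead origin (180°W, 90°S): lon 285.70103, lat 35.98977.
Field: lon ⌊285.70103/20⌋ = 14 → O; lat ⌊35.98977/10⌋ = 3 → D.
Square: lon ⌊5.70103/2⌋ = 2; lat ⌊5.98977/1⌋ = 5.
Subsquare: lon ⌊1.70103/0.0833333⌋ = 20 → u; lat ⌊0.98977/0.0416667⌋ = 23 → x.
Extended square: lon ⌊0.03437/0.00833333⌋ = 4; lat ⌊0.03144/0.00416667⌋ = 7.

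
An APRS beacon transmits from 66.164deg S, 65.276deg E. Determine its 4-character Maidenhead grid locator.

MC23

Add 180° to longitude and 90° to latitude: 245.28, 23.84.
Field: 245.28/20 → 12 → M, 23.84/10 → 2 → C; chars MC.
Square: 5.28/2 → 2, 3.84/1 → 3; chars 23.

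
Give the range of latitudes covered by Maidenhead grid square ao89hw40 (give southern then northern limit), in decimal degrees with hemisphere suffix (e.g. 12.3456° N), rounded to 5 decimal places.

Field A=0, O=14: +0·20° lon, +14·10° lat → SW at lon -180°, lat 50°.
Square 8, 9: +8·2° lon, +9·1° lat → SW at lon -164°, lat 59°.
Subsquare h=7, w=22: +7·0.0833333° lon, +22·0.0416667° lat → SW at lon -163.417°, lat 59.9167°.
Extended square 4, 0: +4·0.00833333° lon, +0·0.00416667° lat → SW at lon -163.383°, lat 59.9167°.
Cell spans 0.00833333° lon × 0.00416667° lat.
south 59.91667° N, north 59.92083° N.

59.91667° N, 59.92083° N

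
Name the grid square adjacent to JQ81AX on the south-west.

JQ71xw

Longitude subsquare a = 0; −1 → -1, wraps to 23 = x, carry into square.
Longitude square 8; −1 → 7.
Latitude subsquare x = 23; −1 → 22 = w.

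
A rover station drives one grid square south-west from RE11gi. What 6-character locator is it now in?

Longitude subsquare g = 6; −1 → 5 = f.
Latitude subsquare i = 8; −1 → 7 = h.

RE11fh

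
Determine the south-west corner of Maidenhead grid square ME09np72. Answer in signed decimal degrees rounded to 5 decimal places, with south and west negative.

Field M=12, E=4: +12·20° lon, +4·10° lat → SW at lon 60°, lat -50°.
Square 0, 9: +0·2° lon, +9·1° lat → SW at lon 60°, lat -41°.
Subsquare n=13, p=15: +13·0.0833333° lon, +15·0.0416667° lat → SW at lon 61.0833°, lat -40.375°.
Extended square 7, 2: +7·0.00833333° lon, +2·0.00416667° lat → SW at lon 61.1417°, lat -40.3667°.
latitude -40.36667, longitude 61.14167.

-40.36667, 61.14167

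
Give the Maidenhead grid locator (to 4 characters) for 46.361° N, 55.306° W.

Add 180° to longitude and 90° to latitude: 124.69, 136.36.
Field: lon ⌊124.69/20⌋ = 6 → G; lat ⌊136.36/10⌋ = 13 → N.
Square: lon ⌊4.69/2⌋ = 2; lat ⌊6.36/1⌋ = 6.

GN26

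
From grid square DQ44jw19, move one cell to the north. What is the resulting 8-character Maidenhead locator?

DQ44jx10

Latitude extended square 9; +1 → 10, wraps to 0, carry into subsquare.
Latitude subsquare w = 22; +1 → 23 = x.
The longitude characters are unchanged.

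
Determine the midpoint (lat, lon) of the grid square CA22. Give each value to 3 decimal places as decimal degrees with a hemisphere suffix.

Field C=2, A=0: +2·20° lon, +0·10° lat → SW at lon -140°, lat -90°.
Square 2, 2: +2·2° lon, +2·1° lat → SW at lon -136°, lat -88°.
Cell spans 2° lon × 1° lat. Centre is SW corner plus half of each.
latitude 87.500° S, longitude 135.000° W.

87.500° S, 135.000° W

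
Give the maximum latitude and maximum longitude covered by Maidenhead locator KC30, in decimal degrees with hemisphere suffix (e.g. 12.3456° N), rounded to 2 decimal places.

Field K=10, C=2: +10·20° lon, +2·10° lat → SW at lon 20°, lat -70°.
Square 3, 0: +3·2° lon, +0·1° lat → SW at lon 26°, lat -70°.
Cell spans 2° lon × 1° lat. NE corner is SW corner plus one full cell.
latitude 69.00° S, longitude 28.00° E.

69.00° S, 28.00° E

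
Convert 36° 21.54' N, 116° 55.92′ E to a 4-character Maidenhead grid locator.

Offset from 180°W / 90°S: lon 296.93°, lat 126.36°.
Field: lon ⌊296.93/20⌋ = 14 → O; lat ⌊126.36/10⌋ = 12 → M.
Square: lon ⌊16.93/2⌋ = 8; lat ⌊6.36/1⌋ = 6.

OM86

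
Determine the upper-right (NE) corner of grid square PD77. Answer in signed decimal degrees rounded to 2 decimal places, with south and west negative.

-52.00, 136.00

Field P=15, D=3: +15·20° lon, +3·10° lat → SW at lon 120°, lat -60°.
Square 7, 7: +7·2° lon, +7·1° lat → SW at lon 134°, lat -53°.
Cell spans 2° lon × 1° lat. NE corner is SW corner plus one full cell.
latitude -52.00, longitude 136.00.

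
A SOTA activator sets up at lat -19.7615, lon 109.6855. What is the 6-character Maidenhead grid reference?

Shift to the Maidenhead origin (180°W, 90°S): lon 289.6855, lat 70.2385.
Field: 289.6855/20 → 14 → O, 70.2385/10 → 7 → H; chars OH.
Square: 9.6855/2 → 4, 0.2385/1 → 0; chars 40.
Subsquare: 1.6855/0.0833333 → 20 → u, 0.2385/0.0416667 → 5 → f; chars uf.

OH40uf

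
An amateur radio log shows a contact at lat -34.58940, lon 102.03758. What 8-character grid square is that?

Offset from 180°W / 90°S: lon 282.03758°, lat 55.41060°.
Field: 282.03758/20 → 14 → O, 55.41060/10 → 5 → F; chars OF.
Square: 2.03758/2 → 1, 5.41060/1 → 5; chars 15.
Subsquare: 0.03758/0.0833333 → 0 → a, 0.41060/0.0416667 → 9 → j; chars aj.
Extended square: 0.03758/0.00833333 → 4, 0.03560/0.00416667 → 8; chars 48.

OF15aj48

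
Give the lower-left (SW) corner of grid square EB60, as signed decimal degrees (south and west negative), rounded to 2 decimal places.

-80.00, -88.00

Field E=4, B=1: +4·20° lon, +1·10° lat → SW at lon -100°, lat -80°.
Square 6, 0: +6·2° lon, +0·1° lat → SW at lon -88°, lat -80°.
latitude -80.00, longitude -88.00.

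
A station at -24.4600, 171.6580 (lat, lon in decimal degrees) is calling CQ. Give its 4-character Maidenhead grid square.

Offset from 180°W / 90°S: lon 351.66°, lat 65.54°.
Field (20°×10°, letters A–R): 351.66/20 → 17 → R, 65.54/10 → 6 → G; chars RG.
Square (2°×1°, digits 0–9): 11.66/2 → 5, 5.54/1 → 5; chars 55.

RG55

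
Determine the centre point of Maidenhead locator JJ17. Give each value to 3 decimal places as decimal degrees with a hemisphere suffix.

Field J=9, J=9: +9·20° lon, +9·10° lat → SW at lon 0°, lat 0°.
Square 1, 7: +1·2° lon, +7·1° lat → SW at lon 2°, lat 7°.
Cell spans 2° lon × 1° lat. Centre is SW corner plus half of each.
latitude 7.500° N, longitude 3.000° E.

7.500° N, 3.000° E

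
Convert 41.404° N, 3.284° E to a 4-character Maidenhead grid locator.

JN11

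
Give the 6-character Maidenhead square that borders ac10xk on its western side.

Longitude subsquare x = 23; −1 → 22 = w.
The latitude characters are unchanged.

AC10wk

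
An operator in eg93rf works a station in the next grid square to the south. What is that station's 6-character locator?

Latitude subsquare f = 5; −1 → 4 = e.
The longitude characters are unchanged.

EG93re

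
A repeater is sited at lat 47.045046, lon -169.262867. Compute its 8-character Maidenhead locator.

Add 180° to longitude and 90° to latitude: 10.73713, 137.04505.
Field: lon ⌊10.73713/20⌋ = 0 → A; lat ⌊137.04505/10⌋ = 13 → N.
Square: lon ⌊10.73713/2⌋ = 5; lat ⌊7.04505/1⌋ = 7.
Subsquare: lon ⌊0.73713/0.0833333⌋ = 8 → i; lat ⌊0.04505/0.0416667⌋ = 1 → b.
Extended square: lon ⌊0.07047/0.00833333⌋ = 8; lat ⌊0.00338/0.00416667⌋ = 0.

AN57ib80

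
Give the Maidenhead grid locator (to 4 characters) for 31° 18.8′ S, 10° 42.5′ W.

IF48

Add 180° to longitude and 90° to latitude: 169.29, 58.69.
Field: lon ⌊169.29/20⌋ = 8 → I; lat ⌊58.69/10⌋ = 5 → F.
Square: lon ⌊9.29/2⌋ = 4; lat ⌊8.69/1⌋ = 8.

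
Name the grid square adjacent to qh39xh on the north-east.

QH49ai

Longitude subsquare x = 23; +1 → 24, wraps to 0 = a, carry into square.
Longitude square 3; +1 → 4.
Latitude subsquare h = 7; +1 → 8 = i.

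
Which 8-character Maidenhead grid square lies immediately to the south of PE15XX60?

PE15xw69

Latitude extended square 0; −1 → -1, wraps to 9, carry into subsquare.
Latitude subsquare x = 23; −1 → 22 = w.
The longitude characters are unchanged.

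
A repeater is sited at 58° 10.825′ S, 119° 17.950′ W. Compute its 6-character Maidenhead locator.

Offset from 180°W / 90°S: lon 60.7008°, lat 31.8196°.
Field: lon ⌊60.7008/20⌋ = 3 → D; lat ⌊31.8196/10⌋ = 3 → D.
Square: lon ⌊0.7008/2⌋ = 0; lat ⌊1.8196/1⌋ = 1.
Subsquare: lon ⌊0.7008/0.0833333⌋ = 8 → i; lat ⌊0.8196/0.0416667⌋ = 19 → t.

DD01it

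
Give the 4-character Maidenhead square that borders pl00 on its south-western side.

OK99

Longitude square 0; −1 → -1, wraps to 9, carry into field.
Longitude field P = 15; −1 → 14 = O.
Latitude square 0; −1 → -1, wraps to 9, carry into field.
Latitude field L = 11; −1 → 10 = K.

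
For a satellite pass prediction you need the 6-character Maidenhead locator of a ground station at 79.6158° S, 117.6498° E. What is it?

OB80tj

Add 180° to longitude and 90° to latitude: 297.6498, 10.3842.
Field: lon ⌊297.6498/20⌋ = 14 → O; lat ⌊10.3842/10⌋ = 1 → B.
Square: lon ⌊17.6498/2⌋ = 8; lat ⌊0.3842/1⌋ = 0.
Subsquare: lon ⌊1.6498/0.0833333⌋ = 19 → t; lat ⌊0.3842/0.0416667⌋ = 9 → j.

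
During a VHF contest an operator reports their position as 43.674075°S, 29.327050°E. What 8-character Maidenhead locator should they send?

KE46ph98

Shift to the Maidenhead origin (180°W, 90°S): lon 209.32705, lat 46.32592.
Field (20°×10°, letters A–R): 209.32705/20 → 10 → K, 46.32592/10 → 4 → E; chars KE.
Square (2°×1°, digits 0–9): 9.32705/2 → 4, 6.32592/1 → 6; chars 46.
Subsquare (5′×2.5′, letters a–x): 1.32705/0.0833333 → 15 → p, 0.32592/0.0416667 → 7 → h; chars ph.
Extended square (30″×15″, digits 0–9): 0.07705/0.00833333 → 9, 0.03426/0.00416667 → 8; chars 98.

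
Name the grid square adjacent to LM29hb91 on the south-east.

LM29ib00

Longitude extended square 9; +1 → 10, wraps to 0, carry into subsquare.
Longitude subsquare h = 7; +1 → 8 = i.
Latitude extended square 1; −1 → 0.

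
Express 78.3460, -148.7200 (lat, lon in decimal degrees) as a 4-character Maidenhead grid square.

Add 180° to longitude and 90° to latitude: 31.28, 168.35.
Field: 31.28/20 → 1 → B, 168.35/10 → 16 → Q; chars BQ.
Square: 11.28/2 → 5, 8.35/1 → 8; chars 58.

BQ58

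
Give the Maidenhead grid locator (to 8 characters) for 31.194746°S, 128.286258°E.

PF48dt43

Offset from 180°W / 90°S: lon 308.28626°, lat 58.80525°.
Field (20°×10°, letters A–R): 308.28626/20 → 15 → P, 58.80525/10 → 5 → F; chars PF.
Square (2°×1°, digits 0–9): 8.28626/2 → 4, 8.80525/1 → 8; chars 48.
Subsquare (5′×2.5′, letters a–x): 0.28626/0.0833333 → 3 → d, 0.80525/0.0416667 → 19 → t; chars dt.
Extended square (30″×15″, digits 0–9): 0.03626/0.00833333 → 4, 0.01359/0.00416667 → 3; chars 43.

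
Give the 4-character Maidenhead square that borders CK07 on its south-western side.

Longitude square 0; −1 → -1, wraps to 9, carry into field.
Longitude field C = 2; −1 → 1 = B.
Latitude square 7; −1 → 6.

BK96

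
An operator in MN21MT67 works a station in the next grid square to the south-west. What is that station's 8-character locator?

MN21mt56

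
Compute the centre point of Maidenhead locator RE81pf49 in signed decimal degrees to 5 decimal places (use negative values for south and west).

-48.75208, 177.28750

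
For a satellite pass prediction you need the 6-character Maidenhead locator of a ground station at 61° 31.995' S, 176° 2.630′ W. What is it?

Offset from 180°W / 90°S: lon 3.9562°, lat 28.4667°.
Field: 3.9562/20 → 0 → A, 28.4667/10 → 2 → C; chars AC.
Square: 3.9562/2 → 1, 8.4667/1 → 8; chars 18.
Subsquare: 1.9562/0.0833333 → 23 → x, 0.4667/0.0416667 → 11 → l; chars xl.

AC18xl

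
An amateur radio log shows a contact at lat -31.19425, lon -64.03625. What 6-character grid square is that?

Add 180° to longitude and 90° to latitude: 115.9638, 58.8058.
Field: lon ⌊115.9638/20⌋ = 5 → F; lat ⌊58.8058/10⌋ = 5 → F.
Square: lon ⌊15.9638/2⌋ = 7; lat ⌊8.8058/1⌋ = 8.
Subsquare: lon ⌊1.9638/0.0833333⌋ = 23 → x; lat ⌊0.8058/0.0416667⌋ = 19 → t.

FF78xt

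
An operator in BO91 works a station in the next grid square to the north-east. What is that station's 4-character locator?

CO02

Longitude square 9; +1 → 10, wraps to 0, carry into field.
Longitude field B = 1; +1 → 2 = C.
Latitude square 1; +1 → 2.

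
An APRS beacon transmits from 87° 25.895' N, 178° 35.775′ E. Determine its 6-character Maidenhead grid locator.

RR97hk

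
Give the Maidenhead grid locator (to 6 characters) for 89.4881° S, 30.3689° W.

Offset from 180°W / 90°S: lon 149.6311°, lat 0.5119°.
Field (20°×10°, letters A–R): 149.6311/20 → 7 → H, 0.5119/10 → 0 → A; chars HA.
Square (2°×1°, digits 0–9): 9.6311/2 → 4, 0.5119/1 → 0; chars 40.
Subsquare (5′×2.5′, letters a–x): 1.6311/0.0833333 → 19 → t, 0.5119/0.0416667 → 12 → m; chars tm.

HA40tm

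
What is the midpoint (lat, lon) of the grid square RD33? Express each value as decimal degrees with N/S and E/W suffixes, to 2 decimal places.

56.50° S, 167.00° E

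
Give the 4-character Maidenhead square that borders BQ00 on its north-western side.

Longitude square 0; −1 → -1, wraps to 9, carry into field.
Longitude field B = 1; −1 → 0 = A.
Latitude square 0; +1 → 1.

AQ91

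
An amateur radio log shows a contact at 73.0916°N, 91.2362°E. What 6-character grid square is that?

NQ53oc

Shift to the Maidenhead origin (180°W, 90°S): lon 271.2362, lat 163.0916.
Field: lon ⌊271.2362/20⌋ = 13 → N; lat ⌊163.0916/10⌋ = 16 → Q.
Square: lon ⌊11.2362/2⌋ = 5; lat ⌊3.0916/1⌋ = 3.
Subsquare: lon ⌊1.2362/0.0833333⌋ = 14 → o; lat ⌊0.0916/0.0416667⌋ = 2 → c.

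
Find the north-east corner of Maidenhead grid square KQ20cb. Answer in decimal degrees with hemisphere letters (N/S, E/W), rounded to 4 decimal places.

Field K=10, Q=16: +10·20° lon, +16·10° lat → SW at lon 20°, lat 70°.
Square 2, 0: +2·2° lon, +0·1° lat → SW at lon 24°, lat 70°.
Subsquare c=2, b=1: +2·0.0833333° lon, +1·0.0416667° lat → SW at lon 24.1667°, lat 70.0417°.
Cell spans 0.0833333° lon × 0.0416667° lat. NE corner is SW corner plus one full cell.
latitude 70.0833° N, longitude 24.2500° E.

70.0833° N, 24.2500° E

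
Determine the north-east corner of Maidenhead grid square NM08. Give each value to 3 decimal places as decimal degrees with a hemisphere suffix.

39.000° N, 82.000° E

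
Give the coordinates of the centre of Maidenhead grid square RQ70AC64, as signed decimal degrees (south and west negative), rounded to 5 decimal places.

Field R=17, Q=16: +17·20° lon, +16·10° lat → SW at lon 160°, lat 70°.
Square 7, 0: +7·2° lon, +0·1° lat → SW at lon 174°, lat 70°.
Subsquare a=0, c=2: +0·0.0833333° lon, +2·0.0416667° lat → SW at lon 174°, lat 70.0833°.
Extended square 6, 4: +6·0.00833333° lon, +4·0.00416667° lat → SW at lon 174.05°, lat 70.1°.
Cell spans 0.00833333° lon × 0.00416667° lat. Centre is SW corner plus half of each.
latitude 70.10208, longitude 174.05417.

70.10208, 174.05417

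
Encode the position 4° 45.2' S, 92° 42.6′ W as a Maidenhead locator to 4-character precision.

EI35

Shift to the Maidenhead origin (180°W, 90°S): lon 87.29, lat 85.25.
Field (20°×10°, letters A–R): 87.29/20 → 4 → E, 85.25/10 → 8 → I; chars EI.
Square (2°×1°, digits 0–9): 7.29/2 → 3, 5.25/1 → 5; chars 35.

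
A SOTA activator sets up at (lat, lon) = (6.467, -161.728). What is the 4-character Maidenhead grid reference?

AJ96

Shift to the Maidenhead origin (180°W, 90°S): lon 18.27, lat 96.47.
Field (20°×10°, letters A–R): 18.27/20 → 0 → A, 96.47/10 → 9 → J; chars AJ.
Square (2°×1°, digits 0–9): 18.27/2 → 9, 6.47/1 → 6; chars 96.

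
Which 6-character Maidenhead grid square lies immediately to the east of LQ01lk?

LQ01mk

Longitude subsquare l = 11; +1 → 12 = m.
The latitude characters are unchanged.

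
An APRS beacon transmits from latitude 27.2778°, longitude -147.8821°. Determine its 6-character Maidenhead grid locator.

BL67bg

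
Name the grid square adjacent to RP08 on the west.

QP98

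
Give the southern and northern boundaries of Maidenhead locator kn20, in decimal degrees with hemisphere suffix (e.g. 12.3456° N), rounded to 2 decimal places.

Field K=10, N=13: +10·20° lon, +13·10° lat → SW at lon 20°, lat 40°.
Square 2, 0: +2·2° lon, +0·1° lat → SW at lon 24°, lat 40°.
Cell spans 2° lon × 1° lat.
south 40.00° N, north 41.00° N.

40.00° N, 41.00° N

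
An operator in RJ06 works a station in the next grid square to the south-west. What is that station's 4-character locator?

QJ95

Longitude square 0; −1 → -1, wraps to 9, carry into field.
Longitude field R = 17; −1 → 16 = Q.
Latitude square 6; −1 → 5.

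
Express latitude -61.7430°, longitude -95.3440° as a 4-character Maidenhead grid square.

EC28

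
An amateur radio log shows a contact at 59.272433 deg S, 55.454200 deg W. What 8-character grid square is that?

GD20gr54

Add 180° to longitude and 90° to latitude: 124.54580, 30.72757.
Field: 124.54580/20 → 6 → G, 30.72757/10 → 3 → D; chars GD.
Square: 4.54580/2 → 2, 0.72757/1 → 0; chars 20.
Subsquare: 0.54580/0.0833333 → 6 → g, 0.72757/0.0416667 → 17 → r; chars gr.
Extended square: 0.04580/0.00833333 → 5, 0.01923/0.00416667 → 4; chars 54.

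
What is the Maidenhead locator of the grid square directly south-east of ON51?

ON60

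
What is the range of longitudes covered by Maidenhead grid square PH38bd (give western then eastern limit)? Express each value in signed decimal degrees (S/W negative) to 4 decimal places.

126.0833, 126.1667

Field P=15, H=7: +15·20° lon, +7·10° lat → SW at lon 120°, lat -20°.
Square 3, 8: +3·2° lon, +8·1° lat → SW at lon 126°, lat -12°.
Subsquare b=1, d=3: +1·0.0833333° lon, +3·0.0416667° lat → SW at lon 126.083°, lat -11.875°.
Cell spans 0.0833333° lon × 0.0416667° lat.
west 126.0833, east 126.1667.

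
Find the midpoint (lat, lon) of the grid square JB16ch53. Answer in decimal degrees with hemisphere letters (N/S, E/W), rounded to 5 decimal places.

73.69375° S, 2.21250° E

Field J=9, B=1: +9·20° lon, +1·10° lat → SW at lon 0°, lat -80°.
Square 1, 6: +1·2° lon, +6·1° lat → SW at lon 2°, lat -74°.
Subsquare c=2, h=7: +2·0.0833333° lon, +7·0.0416667° lat → SW at lon 2.16667°, lat -73.7083°.
Extended square 5, 3: +5·0.00833333° lon, +3·0.00416667° lat → SW at lon 2.20833°, lat -73.6958°.
Cell spans 0.00833333° lon × 0.00416667° lat. Centre is SW corner plus half of each.
latitude 73.69375° S, longitude 2.21250° E.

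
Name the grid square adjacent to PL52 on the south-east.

Longitude square 5; +1 → 6.
Latitude square 2; −1 → 1.

PL61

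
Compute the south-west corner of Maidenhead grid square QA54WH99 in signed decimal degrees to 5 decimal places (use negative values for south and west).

-85.67083, 151.90833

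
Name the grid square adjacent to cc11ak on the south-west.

CC01xj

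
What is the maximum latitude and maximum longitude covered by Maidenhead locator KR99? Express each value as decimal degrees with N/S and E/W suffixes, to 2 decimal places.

90.00° N, 40.00° E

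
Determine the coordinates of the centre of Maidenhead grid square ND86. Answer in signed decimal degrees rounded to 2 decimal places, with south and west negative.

Field N=13, D=3: +13·20° lon, +3·10° lat → SW at lon 80°, lat -60°.
Square 8, 6: +8·2° lon, +6·1° lat → SW at lon 96°, lat -54°.
Cell spans 2° lon × 1° lat. Centre is SW corner plus half of each.
latitude -53.50, longitude 97.00.

-53.50, 97.00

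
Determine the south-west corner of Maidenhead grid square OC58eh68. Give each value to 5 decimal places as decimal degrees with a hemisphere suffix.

Field O=14, C=2: +14·20° lon, +2·10° lat → SW at lon 100°, lat -70°.
Square 5, 8: +5·2° lon, +8·1° lat → SW at lon 110°, lat -62°.
Subsquare e=4, h=7: +4·0.0833333° lon, +7·0.0416667° lat → SW at lon 110.333°, lat -61.7083°.
Extended square 6, 8: +6·0.00833333° lon, +8·0.00416667° lat → SW at lon 110.383°, lat -61.675°.
latitude 61.67500° S, longitude 110.38333° E.

61.67500° S, 110.38333° E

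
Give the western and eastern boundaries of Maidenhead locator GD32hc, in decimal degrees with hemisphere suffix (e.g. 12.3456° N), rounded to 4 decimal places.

53.4167° W, 53.3333° W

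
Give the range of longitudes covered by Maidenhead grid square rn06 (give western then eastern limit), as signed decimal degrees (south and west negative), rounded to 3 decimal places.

160.000, 162.000

Field R=17, N=13: +17·20° lon, +13·10° lat → SW at lon 160°, lat 40°.
Square 0, 6: +0·2° lon, +6·1° lat → SW at lon 160°, lat 46°.
Cell spans 2° lon × 1° lat.
west 160.000, east 162.000.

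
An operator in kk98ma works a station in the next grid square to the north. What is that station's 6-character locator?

Latitude subsquare a = 0; +1 → 1 = b.
The longitude characters are unchanged.

KK98mb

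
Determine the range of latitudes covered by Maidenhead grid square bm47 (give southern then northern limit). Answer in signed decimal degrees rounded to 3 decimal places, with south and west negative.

37.000, 38.000

Field B=1, M=12: +1·20° lon, +12·10° lat → SW at lon -160°, lat 30°.
Square 4, 7: +4·2° lon, +7·1° lat → SW at lon -152°, lat 37°.
Cell spans 2° lon × 1° lat.
south 37.000, north 38.000.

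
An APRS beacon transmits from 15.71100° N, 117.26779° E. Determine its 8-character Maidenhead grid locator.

Add 180° to longitude and 90° to latitude: 297.26779, 105.71100.
Field: 297.26779/20 → 14 → O, 105.71100/10 → 10 → K; chars OK.
Square: 17.26779/2 → 8, 5.71100/1 → 5; chars 85.
Subsquare: 1.26779/0.0833333 → 15 → p, 0.71100/0.0416667 → 17 → r; chars pr.
Extended square: 0.01779/0.00833333 → 2, 0.00267/0.00416667 → 0; chars 20.

OK85pr20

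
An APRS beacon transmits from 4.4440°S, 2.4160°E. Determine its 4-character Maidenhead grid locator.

JI15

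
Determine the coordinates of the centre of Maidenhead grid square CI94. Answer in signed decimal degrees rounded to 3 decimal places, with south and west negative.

-5.500, -121.000

Field C=2, I=8: +2·20° lon, +8·10° lat → SW at lon -140°, lat -10°.
Square 9, 4: +9·2° lon, +4·1° lat → SW at lon -122°, lat -6°.
Cell spans 2° lon × 1° lat. Centre is SW corner plus half of each.
latitude -5.500, longitude -121.000.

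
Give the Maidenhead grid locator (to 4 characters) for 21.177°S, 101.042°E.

Shift to the Maidenhead origin (180°W, 90°S): lon 281.04, lat 68.82.
Field: 281.04/20 → 14 → O, 68.82/10 → 6 → G; chars OG.
Square: 1.04/2 → 0, 8.82/1 → 8; chars 08.

OG08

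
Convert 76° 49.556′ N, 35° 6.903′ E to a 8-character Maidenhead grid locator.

KQ76nt38

Offset from 180°W / 90°S: lon 215.11505°, lat 166.82593°.
Field: lon ⌊215.11505/20⌋ = 10 → K; lat ⌊166.82593/10⌋ = 16 → Q.
Square: lon ⌊15.11505/2⌋ = 7; lat ⌊6.82593/1⌋ = 6.
Subsquare: lon ⌊1.11505/0.0833333⌋ = 13 → n; lat ⌊0.82593/0.0416667⌋ = 19 → t.
Extended square: lon ⌊0.03172/0.00833333⌋ = 3; lat ⌊0.03427/0.00416667⌋ = 8.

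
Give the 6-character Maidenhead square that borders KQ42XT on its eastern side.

KQ52at

Longitude subsquare x = 23; +1 → 24, wraps to 0 = a, carry into square.
Longitude square 4; +1 → 5.
The latitude characters are unchanged.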